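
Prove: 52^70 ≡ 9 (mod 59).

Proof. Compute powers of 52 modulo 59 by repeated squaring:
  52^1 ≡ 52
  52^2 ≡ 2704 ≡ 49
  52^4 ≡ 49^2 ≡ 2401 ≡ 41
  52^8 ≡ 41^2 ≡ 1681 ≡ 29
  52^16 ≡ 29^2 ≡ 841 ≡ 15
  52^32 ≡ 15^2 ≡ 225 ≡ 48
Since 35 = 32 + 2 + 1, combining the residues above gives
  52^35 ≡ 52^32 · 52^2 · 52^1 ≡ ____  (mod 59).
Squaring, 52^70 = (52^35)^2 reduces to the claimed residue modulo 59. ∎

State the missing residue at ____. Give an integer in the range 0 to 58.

56

52^32 · 52^2 · 52^1 ≡ 48 · 49 · 52 = 122304.
122304 mod 59 = 56, so 52^35 ≡ 56 (mod 59).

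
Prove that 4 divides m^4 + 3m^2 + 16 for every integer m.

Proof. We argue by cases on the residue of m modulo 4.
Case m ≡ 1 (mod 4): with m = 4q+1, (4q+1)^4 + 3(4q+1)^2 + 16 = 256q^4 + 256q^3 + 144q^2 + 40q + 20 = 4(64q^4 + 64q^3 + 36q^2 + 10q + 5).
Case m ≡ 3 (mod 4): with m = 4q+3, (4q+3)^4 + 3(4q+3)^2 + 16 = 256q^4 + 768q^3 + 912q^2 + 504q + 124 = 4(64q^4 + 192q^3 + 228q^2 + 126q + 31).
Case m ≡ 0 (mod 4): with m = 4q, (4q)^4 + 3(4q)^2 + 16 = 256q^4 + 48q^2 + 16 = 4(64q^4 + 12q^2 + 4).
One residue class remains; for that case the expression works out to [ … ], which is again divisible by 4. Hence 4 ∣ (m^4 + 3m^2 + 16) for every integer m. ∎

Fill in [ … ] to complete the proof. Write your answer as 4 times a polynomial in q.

Only m ≡ 2 (mod 4) is unaccounted for. Put m = 4q+2:
(4q+2)^4 + 3(4q+2)^2 + 16 expands to 256q^4 + 512q^3 + 432q^2 + 176q + 44,
and factoring out 4 leaves 4(64q^4 + 128q^3 + 108q^2 + 44q + 11).

4(64q^4 + 128q^3 + 108q^2 + 44q + 11)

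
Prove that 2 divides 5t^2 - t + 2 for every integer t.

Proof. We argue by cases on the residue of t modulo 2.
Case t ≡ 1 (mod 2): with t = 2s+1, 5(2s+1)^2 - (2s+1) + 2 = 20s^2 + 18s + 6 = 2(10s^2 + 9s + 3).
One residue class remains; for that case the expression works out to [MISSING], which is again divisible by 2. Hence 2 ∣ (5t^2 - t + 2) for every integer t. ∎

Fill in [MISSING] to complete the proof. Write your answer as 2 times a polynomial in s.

Only t ≡ 0 (mod 2) is unaccounted for. Put t = 2s:
5(2s)^2 - (2s) + 2 expands to 20s^2 - 2s + 2,
and factoring out 2 leaves 2(10s^2 - s + 1).

2(10s^2 - s + 1)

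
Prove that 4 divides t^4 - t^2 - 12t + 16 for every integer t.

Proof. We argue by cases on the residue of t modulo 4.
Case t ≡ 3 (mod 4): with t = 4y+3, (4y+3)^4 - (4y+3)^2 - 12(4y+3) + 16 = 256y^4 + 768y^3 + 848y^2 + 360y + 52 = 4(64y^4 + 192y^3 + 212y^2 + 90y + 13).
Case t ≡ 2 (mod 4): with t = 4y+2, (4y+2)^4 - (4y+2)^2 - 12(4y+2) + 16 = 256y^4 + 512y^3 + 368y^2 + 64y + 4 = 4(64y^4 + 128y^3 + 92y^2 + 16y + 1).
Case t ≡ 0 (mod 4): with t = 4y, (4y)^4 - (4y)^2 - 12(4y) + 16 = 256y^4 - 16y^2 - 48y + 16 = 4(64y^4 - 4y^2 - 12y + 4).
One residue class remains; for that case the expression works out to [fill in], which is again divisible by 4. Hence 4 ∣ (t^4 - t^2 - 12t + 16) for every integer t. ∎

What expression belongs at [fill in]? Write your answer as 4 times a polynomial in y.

Only t ≡ 1 (mod 4) is unaccounted for. Put t = 4y+1:
(4y+1)^4 - (4y+1)^2 - 12(4y+1) + 16 expands to 256y^4 + 256y^3 + 80y^2 - 40y + 4,
and factoring out 4 leaves 4(64y^4 + 64y^3 + 20y^2 - 10y + 1).

4(64y^4 + 64y^3 + 20y^2 - 10y + 1)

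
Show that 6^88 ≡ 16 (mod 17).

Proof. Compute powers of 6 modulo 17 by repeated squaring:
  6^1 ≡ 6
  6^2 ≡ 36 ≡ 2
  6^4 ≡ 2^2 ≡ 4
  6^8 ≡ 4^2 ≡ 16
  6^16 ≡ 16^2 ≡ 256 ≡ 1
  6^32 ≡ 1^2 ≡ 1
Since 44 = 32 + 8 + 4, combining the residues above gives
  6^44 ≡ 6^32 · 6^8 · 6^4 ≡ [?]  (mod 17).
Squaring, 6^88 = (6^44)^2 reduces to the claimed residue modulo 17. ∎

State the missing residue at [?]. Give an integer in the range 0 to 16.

13

Multiply the listed residues: 1 · 16 · 4 = 16 → 64.
Reducing modulo 17: 64 = 3·17 + 13, so 6^44 ≡ 13.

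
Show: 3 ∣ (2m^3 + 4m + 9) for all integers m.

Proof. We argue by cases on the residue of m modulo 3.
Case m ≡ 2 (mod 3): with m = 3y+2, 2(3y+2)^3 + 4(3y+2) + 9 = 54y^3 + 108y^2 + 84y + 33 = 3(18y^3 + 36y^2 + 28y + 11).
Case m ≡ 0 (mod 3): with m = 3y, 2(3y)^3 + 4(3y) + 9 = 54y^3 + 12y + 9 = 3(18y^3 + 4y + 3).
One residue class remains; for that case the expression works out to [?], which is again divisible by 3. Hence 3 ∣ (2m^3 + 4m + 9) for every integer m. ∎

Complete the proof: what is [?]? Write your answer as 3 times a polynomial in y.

Only m ≡ 1 (mod 3) is unaccounted for. Put m = 3y+1:
2(3y+1)^3 + 4(3y+1) + 9 expands to 54y^3 + 54y^2 + 30y + 15,
and factoring out 3 leaves 3(18y^3 + 18y^2 + 10y + 5).

3(18y^3 + 18y^2 + 10y + 5)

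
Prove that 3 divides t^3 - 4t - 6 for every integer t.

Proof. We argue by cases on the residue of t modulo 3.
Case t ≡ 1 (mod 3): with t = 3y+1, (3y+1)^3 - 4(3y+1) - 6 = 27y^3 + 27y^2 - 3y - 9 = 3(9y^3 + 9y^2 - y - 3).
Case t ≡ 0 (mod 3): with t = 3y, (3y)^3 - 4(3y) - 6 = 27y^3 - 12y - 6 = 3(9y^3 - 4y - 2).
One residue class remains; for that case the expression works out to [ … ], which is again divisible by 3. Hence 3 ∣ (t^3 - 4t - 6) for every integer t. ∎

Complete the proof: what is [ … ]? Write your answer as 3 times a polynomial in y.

3(9y^3 + 18y^2 + 8y - 2)

The residues treated are {1, 0}, so the missing case is t ≡ 2 (mod 3); write t = 3y+2.
Then (3y+2)^3 - 4(3y+2) - 6 = 27y^3 + 54y^2 + 24y - 6 = 3(9y^3 + 18y^2 + 8y - 2).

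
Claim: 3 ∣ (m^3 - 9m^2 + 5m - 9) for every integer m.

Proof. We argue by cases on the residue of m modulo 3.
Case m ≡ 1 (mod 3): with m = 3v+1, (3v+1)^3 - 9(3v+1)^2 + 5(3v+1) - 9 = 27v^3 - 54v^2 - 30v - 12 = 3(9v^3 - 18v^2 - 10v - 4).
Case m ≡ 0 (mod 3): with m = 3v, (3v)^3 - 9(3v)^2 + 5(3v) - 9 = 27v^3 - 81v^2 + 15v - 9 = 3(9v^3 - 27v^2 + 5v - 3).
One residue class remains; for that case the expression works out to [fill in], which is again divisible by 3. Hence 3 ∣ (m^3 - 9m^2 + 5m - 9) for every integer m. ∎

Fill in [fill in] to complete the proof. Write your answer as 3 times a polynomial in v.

3(9v^3 - 9v^2 - 19v - 9)

Only m ≡ 2 (mod 3) is unaccounted for. Put m = 3v+2:
(3v+2)^3 - 9(3v+2)^2 + 5(3v+2) - 9 expands to 27v^3 - 27v^2 - 57v - 27,
and factoring out 3 leaves 3(9v^3 - 9v^2 - 19v - 9).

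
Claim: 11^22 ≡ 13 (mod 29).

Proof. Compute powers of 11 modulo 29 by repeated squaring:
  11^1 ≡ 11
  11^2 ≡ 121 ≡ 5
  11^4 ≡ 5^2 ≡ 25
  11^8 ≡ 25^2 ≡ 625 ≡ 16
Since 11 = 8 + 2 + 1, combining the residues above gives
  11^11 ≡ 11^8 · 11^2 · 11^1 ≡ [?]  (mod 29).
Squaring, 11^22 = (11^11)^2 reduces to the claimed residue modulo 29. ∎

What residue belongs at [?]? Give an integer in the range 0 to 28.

10

Multiply the listed residues: 16 · 5 · 11 = 80 → 880.
Reducing modulo 29: 880 = 30·29 + 10, so 11^11 ≡ 10.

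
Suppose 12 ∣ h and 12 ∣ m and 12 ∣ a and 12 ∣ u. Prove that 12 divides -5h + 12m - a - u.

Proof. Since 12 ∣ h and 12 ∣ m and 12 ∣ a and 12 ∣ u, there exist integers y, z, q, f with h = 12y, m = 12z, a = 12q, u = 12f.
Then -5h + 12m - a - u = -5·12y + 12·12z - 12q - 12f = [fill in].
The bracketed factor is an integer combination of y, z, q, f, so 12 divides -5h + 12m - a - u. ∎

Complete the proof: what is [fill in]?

12(-f - q - 5y + 12z)

Pull the common 12 out of every term: -5·12y + 12·12z - 12q - 12f = 12(-f - q - 5y + 12z).
-f - q - 5y + 12z is an integer, which exhibits the divisibility.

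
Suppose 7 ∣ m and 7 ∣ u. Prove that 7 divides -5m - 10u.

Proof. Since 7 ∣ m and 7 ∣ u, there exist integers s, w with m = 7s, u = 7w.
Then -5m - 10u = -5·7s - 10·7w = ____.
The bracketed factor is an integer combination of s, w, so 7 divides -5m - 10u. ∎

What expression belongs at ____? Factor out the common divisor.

Pull the common 7 out of every term: -5·7s - 10·7w = 7(-5s - 10w).
-5s - 10w is an integer, which exhibits the divisibility.

7(-5s - 10w)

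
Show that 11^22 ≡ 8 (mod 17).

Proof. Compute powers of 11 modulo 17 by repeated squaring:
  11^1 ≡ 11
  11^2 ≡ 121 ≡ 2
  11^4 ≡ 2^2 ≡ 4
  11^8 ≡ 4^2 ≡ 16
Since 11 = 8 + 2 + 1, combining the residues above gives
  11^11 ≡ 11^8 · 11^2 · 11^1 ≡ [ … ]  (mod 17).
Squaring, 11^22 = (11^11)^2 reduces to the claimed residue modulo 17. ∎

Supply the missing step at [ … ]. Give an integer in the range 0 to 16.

11^8 · 11^2 · 11^1 ≡ 16 · 2 · 11 = 352.
352 mod 17 = 12, so 11^11 ≡ 12 (mod 17).

12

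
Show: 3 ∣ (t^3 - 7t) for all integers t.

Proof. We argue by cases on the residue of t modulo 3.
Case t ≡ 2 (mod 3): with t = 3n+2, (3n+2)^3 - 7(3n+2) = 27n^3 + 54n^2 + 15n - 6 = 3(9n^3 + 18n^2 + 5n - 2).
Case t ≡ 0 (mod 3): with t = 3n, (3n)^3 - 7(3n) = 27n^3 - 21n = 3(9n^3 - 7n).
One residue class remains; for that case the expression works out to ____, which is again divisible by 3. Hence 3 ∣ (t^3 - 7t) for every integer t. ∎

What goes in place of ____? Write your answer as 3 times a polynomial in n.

3(9n^3 + 9n^2 - 4n - 2)

The residues treated are {2, 0}, so the missing case is t ≡ 1 (mod 3); write t = 3n+1.
Then (3n+1)^3 - 7(3n+1) = 27n^3 + 27n^2 - 12n - 6 = 3(9n^3 + 9n^2 - 4n - 2).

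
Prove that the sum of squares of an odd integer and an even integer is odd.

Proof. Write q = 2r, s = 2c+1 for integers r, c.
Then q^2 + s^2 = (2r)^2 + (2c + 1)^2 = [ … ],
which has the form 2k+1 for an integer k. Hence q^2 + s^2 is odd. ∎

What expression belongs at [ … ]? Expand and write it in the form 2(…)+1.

(2r)^2 + (2c + 1)^2 = 4c^2 + 4c + 4r^2 + 1
= 2(2c^2 + 2c + 2r^2) + 1.
Since 2c^2 + 2c + 2r^2 is an integer, the sum of squares is of the form 2k+1 for an integer k.

2(2c^2 + 2c + 2r^2) + 1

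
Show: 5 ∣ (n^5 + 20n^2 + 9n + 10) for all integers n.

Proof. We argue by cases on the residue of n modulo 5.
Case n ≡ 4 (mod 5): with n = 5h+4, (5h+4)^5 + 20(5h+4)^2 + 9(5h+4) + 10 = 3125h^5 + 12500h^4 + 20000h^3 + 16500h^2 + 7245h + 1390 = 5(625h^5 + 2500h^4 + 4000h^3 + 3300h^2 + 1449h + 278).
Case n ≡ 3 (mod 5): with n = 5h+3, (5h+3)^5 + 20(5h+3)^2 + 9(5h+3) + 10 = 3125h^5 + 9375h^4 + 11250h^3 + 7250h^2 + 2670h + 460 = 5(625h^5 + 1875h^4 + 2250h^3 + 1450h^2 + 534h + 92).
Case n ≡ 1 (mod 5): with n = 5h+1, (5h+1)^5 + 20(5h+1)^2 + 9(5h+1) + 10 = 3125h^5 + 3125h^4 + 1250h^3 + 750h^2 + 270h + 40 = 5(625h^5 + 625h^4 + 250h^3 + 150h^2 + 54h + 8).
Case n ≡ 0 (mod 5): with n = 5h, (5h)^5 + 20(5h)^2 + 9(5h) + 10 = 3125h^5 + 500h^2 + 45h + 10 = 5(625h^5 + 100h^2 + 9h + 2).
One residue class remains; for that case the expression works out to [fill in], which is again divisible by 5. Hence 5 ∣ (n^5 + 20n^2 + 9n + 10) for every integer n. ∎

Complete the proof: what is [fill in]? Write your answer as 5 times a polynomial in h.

5(625h^5 + 1250h^4 + 1000h^3 + 500h^2 + 169h + 28)

Only n ≡ 2 (mod 5) is unaccounted for. Put n = 5h+2:
(5h+2)^5 + 20(5h+2)^2 + 9(5h+2) + 10 expands to 3125h^5 + 6250h^4 + 5000h^3 + 2500h^2 + 845h + 140,
and factoring out 5 leaves 5(625h^5 + 1250h^4 + 1000h^3 + 500h^2 + 169h + 28).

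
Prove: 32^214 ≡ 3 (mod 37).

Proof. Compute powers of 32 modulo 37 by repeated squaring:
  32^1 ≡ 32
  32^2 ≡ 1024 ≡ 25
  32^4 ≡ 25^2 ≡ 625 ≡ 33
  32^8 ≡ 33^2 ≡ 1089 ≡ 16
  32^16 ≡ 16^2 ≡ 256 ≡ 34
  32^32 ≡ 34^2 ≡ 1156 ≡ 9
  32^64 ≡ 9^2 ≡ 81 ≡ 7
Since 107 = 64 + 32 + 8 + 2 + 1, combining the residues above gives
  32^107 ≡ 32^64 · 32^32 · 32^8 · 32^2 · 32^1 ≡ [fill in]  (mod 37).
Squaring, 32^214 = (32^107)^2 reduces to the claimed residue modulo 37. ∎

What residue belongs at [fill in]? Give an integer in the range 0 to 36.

22

Multiply the listed residues: 7 · 9 · 16 · 25 · 32 = 63 → 1008 → 25200 → 806400.
Reducing modulo 37: 806400 = 21794·37 + 22, so 32^107 ≡ 22.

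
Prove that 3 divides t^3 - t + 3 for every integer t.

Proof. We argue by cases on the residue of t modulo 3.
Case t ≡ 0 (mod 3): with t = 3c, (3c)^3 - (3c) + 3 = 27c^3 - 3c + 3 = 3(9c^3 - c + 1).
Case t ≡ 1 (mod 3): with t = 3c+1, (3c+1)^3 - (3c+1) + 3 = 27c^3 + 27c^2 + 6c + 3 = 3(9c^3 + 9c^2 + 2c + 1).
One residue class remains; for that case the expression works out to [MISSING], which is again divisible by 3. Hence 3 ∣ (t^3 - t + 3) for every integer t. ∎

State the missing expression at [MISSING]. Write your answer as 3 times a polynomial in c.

3(9c^3 + 18c^2 + 11c + 3)

The residues treated are {0, 1}, so the missing case is t ≡ 2 (mod 3); write t = 3c+2.
Then (3c+2)^3 - (3c+2) + 3 = 27c^3 + 54c^2 + 33c + 9 = 3(9c^3 + 18c^2 + 11c + 3).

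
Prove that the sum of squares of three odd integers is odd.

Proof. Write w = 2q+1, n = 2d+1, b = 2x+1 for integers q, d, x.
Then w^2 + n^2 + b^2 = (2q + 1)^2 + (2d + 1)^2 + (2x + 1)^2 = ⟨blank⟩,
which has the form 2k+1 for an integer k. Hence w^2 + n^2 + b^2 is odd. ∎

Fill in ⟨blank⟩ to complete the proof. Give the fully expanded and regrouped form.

(2q + 1)^2 + (2d + 1)^2 + (2x + 1)^2 = 4d^2 + 4d + 4q^2 + 4q + 4x^2 + 4x + 3
= 2(2d^2 + 2d + 2q^2 + 2q + 2x^2 + 2x + 1) + 1.
Since 2d^2 + 2d + 2q^2 + 2q + 2x^2 + 2x + 1 is an integer, the sum of squares is of the form 2k+1 for an integer k.

2(2d^2 + 2d + 2q^2 + 2q + 2x^2 + 2x + 1) + 1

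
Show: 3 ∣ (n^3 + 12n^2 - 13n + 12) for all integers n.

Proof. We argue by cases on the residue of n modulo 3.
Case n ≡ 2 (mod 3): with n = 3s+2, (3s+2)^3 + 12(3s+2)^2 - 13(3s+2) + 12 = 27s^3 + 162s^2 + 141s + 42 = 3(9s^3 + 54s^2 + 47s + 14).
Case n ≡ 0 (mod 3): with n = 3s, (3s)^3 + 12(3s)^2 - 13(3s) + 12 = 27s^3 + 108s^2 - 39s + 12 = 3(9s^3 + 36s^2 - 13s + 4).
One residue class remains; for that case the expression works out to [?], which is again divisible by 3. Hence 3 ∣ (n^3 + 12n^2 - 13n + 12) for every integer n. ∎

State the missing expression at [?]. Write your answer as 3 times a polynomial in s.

3(9s^3 + 45s^2 + 14s + 4)

Only n ≡ 1 (mod 3) is unaccounted for. Put n = 3s+1:
(3s+1)^3 + 12(3s+1)^2 - 13(3s+1) + 12 expands to 27s^3 + 135s^2 + 42s + 12,
and factoring out 3 leaves 3(9s^3 + 45s^2 + 14s + 4).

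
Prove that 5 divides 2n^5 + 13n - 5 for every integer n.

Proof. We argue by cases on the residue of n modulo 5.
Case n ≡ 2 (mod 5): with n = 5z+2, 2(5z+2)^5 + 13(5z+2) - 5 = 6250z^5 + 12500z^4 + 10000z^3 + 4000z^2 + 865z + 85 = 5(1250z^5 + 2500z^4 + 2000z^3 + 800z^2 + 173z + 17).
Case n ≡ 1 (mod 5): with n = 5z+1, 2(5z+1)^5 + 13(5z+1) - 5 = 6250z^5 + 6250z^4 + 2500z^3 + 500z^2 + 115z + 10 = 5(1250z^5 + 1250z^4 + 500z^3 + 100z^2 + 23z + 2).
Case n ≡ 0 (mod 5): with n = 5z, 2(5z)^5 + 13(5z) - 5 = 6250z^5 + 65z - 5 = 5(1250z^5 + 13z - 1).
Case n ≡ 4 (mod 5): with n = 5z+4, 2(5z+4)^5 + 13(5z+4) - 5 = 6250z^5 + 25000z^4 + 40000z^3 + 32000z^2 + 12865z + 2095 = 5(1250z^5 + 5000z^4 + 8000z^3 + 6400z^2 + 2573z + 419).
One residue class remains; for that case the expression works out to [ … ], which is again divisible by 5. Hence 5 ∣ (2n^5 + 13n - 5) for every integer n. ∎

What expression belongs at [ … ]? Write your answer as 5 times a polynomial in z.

Only n ≡ 3 (mod 5) is unaccounted for. Put n = 5z+3:
2(5z+3)^5 + 13(5z+3) - 5 expands to 6250z^5 + 18750z^4 + 22500z^3 + 13500z^2 + 4115z + 520,
and factoring out 5 leaves 5(1250z^5 + 3750z^4 + 4500z^3 + 2700z^2 + 823z + 104).

5(1250z^5 + 3750z^4 + 4500z^3 + 2700z^2 + 823z + 104)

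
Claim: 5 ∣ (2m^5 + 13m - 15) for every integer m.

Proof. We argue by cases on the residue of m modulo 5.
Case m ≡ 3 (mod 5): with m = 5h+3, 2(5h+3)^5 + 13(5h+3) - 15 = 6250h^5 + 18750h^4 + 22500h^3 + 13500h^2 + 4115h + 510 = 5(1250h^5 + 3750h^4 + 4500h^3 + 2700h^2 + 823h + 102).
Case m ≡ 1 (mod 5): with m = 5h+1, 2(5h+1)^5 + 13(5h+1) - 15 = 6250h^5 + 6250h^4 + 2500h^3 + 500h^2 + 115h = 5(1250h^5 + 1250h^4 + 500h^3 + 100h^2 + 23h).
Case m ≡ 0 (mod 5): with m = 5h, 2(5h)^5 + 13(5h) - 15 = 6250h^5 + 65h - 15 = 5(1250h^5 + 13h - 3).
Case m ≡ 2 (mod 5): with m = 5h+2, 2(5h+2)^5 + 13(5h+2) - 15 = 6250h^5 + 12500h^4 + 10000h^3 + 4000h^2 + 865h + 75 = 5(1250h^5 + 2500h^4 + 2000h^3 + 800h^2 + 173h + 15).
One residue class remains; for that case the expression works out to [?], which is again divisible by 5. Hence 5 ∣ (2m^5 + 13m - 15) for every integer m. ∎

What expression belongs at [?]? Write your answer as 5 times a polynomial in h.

Only m ≡ 4 (mod 5) is unaccounted for. Put m = 5h+4:
2(5h+4)^5 + 13(5h+4) - 15 expands to 6250h^5 + 25000h^4 + 40000h^3 + 32000h^2 + 12865h + 2085,
and factoring out 5 leaves 5(1250h^5 + 5000h^4 + 8000h^3 + 6400h^2 + 2573h + 417).

5(1250h^5 + 5000h^4 + 8000h^3 + 6400h^2 + 2573h + 417)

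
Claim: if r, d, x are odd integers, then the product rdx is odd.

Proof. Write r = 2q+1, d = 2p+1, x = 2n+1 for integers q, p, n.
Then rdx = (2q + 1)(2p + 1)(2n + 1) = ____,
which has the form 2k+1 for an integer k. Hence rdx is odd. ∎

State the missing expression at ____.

(2q + 1)(2p + 1)(2n + 1) = 8npq + 4np + 4nq + 2n + 4pq + 2p + 2q + 1
= 2(4npq + 2np + 2nq + n + 2pq + p + q) + 1.
Since 4npq + 2np + 2nq + n + 2pq + p + q is an integer, the product is of the form 2k+1 for an integer k.

2(4npq + 2np + 2nq + n + 2pq + p + q) + 1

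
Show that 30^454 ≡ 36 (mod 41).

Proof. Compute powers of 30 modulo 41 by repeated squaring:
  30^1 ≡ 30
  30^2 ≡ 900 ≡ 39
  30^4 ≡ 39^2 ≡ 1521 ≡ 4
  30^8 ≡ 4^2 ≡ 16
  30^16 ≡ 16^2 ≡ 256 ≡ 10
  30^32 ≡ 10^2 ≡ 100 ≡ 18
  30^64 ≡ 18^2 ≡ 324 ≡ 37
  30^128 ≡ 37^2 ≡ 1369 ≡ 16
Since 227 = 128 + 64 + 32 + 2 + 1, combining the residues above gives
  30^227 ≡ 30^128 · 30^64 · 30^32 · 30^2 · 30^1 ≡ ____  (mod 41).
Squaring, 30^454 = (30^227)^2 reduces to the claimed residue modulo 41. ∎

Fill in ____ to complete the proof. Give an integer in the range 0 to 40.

Multiply the listed residues: 16 · 37 · 18 · 39 · 30 = 592 → 10656 → 415584 → 12467520.
Reducing modulo 41: 12467520 = 304085·41 + 35, so 30^227 ≡ 35.

35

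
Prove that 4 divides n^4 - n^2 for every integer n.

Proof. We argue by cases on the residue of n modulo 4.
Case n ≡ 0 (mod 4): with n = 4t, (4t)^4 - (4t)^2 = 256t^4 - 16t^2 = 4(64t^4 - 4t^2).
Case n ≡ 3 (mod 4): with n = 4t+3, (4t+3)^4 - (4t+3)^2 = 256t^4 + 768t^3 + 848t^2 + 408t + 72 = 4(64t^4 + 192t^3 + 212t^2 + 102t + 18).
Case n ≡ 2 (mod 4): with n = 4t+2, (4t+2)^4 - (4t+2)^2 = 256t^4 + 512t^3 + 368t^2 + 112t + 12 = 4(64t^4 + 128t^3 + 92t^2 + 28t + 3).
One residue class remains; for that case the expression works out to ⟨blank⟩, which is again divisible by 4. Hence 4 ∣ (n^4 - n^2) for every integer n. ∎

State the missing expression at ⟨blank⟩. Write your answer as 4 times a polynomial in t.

4(64t^4 + 64t^3 + 20t^2 + 2t)

The residues treated are {0, 3, 2}, so the missing case is n ≡ 1 (mod 4); write n = 4t+1.
Then (4t+1)^4 - (4t+1)^2 = 256t^4 + 256t^3 + 80t^2 + 8t = 4(64t^4 + 64t^3 + 20t^2 + 2t).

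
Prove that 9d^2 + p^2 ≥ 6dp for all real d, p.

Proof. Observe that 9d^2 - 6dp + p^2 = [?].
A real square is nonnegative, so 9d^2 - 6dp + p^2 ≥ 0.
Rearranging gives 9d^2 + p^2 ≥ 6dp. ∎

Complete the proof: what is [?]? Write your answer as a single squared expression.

9d^2 - 6dp + p^2 is a perfect-square trinomial: the outer terms are (3d)^2 and (p)^2, and the cross term is -2·3d·p.
So 9d^2 - 6dp + p^2 = (3d - p)^2 ≥ 0.

(3d - p)^2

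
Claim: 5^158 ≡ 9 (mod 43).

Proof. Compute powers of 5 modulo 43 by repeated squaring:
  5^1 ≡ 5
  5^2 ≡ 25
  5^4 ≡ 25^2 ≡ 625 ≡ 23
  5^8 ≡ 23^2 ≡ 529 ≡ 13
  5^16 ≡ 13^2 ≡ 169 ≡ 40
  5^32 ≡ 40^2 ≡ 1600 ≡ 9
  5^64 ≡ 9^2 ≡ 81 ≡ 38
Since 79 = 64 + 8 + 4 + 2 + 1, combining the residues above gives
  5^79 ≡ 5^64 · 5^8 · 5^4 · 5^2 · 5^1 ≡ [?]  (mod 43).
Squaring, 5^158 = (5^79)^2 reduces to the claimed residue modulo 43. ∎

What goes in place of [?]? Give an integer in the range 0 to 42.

5^64 · 5^8 · 5^4 · 5^2 · 5^1 ≡ 38 · 13 · 23 · 25 · 5 = 1420250.
1420250 mod 43 = 3, so 5^79 ≡ 3 (mod 43).

3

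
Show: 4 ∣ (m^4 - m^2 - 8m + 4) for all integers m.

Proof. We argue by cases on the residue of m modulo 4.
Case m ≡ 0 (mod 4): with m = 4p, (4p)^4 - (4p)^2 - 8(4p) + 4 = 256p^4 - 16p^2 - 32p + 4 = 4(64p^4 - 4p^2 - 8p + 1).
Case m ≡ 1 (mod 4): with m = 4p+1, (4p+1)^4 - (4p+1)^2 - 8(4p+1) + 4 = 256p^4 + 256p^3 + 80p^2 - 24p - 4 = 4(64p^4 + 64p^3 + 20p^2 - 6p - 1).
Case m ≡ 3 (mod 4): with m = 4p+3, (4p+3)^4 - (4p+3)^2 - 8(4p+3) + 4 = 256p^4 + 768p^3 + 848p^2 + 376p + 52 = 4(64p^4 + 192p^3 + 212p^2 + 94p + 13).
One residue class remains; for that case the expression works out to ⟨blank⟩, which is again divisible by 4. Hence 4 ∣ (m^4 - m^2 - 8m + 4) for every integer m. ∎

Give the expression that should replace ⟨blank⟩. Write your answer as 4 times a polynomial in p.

4(64p^4 + 128p^3 + 92p^2 + 20p)

Only m ≡ 2 (mod 4) is unaccounted for. Put m = 4p+2:
(4p+2)^4 - (4p+2)^2 - 8(4p+2) + 4 expands to 256p^4 + 512p^3 + 368p^2 + 80p,
and factoring out 4 leaves 4(64p^4 + 128p^3 + 92p^2 + 20p).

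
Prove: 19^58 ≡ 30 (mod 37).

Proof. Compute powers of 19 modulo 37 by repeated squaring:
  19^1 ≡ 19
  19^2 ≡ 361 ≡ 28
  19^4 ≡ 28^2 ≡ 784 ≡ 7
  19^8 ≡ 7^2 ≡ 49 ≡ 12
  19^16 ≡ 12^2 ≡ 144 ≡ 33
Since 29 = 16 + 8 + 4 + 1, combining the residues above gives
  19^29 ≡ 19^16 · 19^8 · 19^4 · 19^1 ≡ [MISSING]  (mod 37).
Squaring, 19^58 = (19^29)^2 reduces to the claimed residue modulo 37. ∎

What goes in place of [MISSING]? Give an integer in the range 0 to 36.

17

Multiply the listed residues: 33 · 12 · 7 · 19 = 396 → 2772 → 52668.
Reducing modulo 37: 52668 = 1423·37 + 17, so 19^29 ≡ 17.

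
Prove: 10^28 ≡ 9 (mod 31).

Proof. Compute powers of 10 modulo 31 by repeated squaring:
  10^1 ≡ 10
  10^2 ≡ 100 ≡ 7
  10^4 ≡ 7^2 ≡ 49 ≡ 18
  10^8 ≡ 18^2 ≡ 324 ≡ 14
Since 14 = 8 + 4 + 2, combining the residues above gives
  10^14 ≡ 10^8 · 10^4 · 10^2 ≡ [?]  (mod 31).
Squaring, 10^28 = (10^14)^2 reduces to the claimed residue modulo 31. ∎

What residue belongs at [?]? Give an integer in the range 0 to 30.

Multiply the listed residues: 14 · 18 · 7 = 252 → 1764.
Reducing modulo 31: 1764 = 56·31 + 28, so 10^14 ≡ 28.

28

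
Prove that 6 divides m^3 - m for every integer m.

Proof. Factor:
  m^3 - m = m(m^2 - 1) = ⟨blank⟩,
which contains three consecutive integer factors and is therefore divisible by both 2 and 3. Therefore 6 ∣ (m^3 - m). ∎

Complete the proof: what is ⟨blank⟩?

(m - 1)m(m + 1)

m(m^2 - 1) = m(m - 1)(m + 1) = (m - 1)m(m + 1).
These three factors are consecutive integers, so their product is divisible by 6.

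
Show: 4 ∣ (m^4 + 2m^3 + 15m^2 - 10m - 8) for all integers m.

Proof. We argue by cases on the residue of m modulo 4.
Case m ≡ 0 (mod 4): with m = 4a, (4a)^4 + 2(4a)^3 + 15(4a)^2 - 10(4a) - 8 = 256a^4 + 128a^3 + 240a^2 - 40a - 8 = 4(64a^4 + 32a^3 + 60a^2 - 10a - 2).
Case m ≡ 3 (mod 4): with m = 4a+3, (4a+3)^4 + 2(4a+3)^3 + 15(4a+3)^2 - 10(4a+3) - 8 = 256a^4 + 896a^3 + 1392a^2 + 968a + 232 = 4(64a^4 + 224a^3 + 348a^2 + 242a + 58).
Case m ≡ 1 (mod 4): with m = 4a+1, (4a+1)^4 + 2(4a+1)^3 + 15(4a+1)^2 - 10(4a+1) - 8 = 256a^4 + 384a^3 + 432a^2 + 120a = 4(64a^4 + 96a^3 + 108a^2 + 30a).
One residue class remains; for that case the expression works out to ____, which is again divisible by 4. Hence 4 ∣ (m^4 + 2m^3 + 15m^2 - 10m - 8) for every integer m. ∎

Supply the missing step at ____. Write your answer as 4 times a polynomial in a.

The residues treated are {0, 3, 1}, so the missing case is m ≡ 2 (mod 4); write m = 4a+2.
Then (4a+2)^4 + 2(4a+2)^3 + 15(4a+2)^2 - 10(4a+2) - 8 = 256a^4 + 640a^3 + 816a^2 + 424a + 64 = 4(64a^4 + 160a^3 + 204a^2 + 106a + 16).

4(64a^4 + 160a^3 + 204a^2 + 106a + 16)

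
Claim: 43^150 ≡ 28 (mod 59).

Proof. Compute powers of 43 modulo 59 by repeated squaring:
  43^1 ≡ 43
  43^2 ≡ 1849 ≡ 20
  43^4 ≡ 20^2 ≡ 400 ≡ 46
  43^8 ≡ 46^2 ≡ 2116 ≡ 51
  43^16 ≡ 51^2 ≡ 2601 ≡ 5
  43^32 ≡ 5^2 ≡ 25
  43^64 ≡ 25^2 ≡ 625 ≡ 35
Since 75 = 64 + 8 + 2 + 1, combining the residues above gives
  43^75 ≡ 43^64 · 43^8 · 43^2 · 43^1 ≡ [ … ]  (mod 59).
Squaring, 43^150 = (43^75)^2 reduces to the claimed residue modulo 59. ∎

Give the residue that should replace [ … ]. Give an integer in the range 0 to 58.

43^64 · 43^8 · 43^2 · 43^1 ≡ 35 · 51 · 20 · 43 = 1535100.
1535100 mod 59 = 38, so 43^75 ≡ 38 (mod 59).

38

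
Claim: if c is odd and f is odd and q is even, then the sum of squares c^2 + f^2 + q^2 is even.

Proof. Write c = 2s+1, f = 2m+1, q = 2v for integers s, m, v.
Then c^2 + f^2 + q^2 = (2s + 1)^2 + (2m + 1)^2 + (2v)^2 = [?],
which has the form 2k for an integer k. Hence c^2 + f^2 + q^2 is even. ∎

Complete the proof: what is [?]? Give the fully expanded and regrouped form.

(2s + 1)^2 + (2m + 1)^2 + (2v)^2 = 4m^2 + 4m + 4s^2 + 4s + 4v^2 + 2
= 2(2m^2 + 2m + 2s^2 + 2s + 2v^2 + 1).
Since 2m^2 + 2m + 2s^2 + 2s + 2v^2 + 1 is an integer, the sum of squares is of the form 2k for an integer k.

2(2m^2 + 2m + 2s^2 + 2s + 2v^2 + 1)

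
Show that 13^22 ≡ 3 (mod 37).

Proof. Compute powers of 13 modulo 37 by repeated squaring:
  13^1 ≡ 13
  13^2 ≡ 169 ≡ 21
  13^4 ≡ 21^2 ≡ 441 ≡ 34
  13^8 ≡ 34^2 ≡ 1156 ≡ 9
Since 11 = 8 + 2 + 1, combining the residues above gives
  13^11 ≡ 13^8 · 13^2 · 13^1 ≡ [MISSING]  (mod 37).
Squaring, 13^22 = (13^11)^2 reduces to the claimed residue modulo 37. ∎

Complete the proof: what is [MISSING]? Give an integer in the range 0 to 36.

15

13^8 · 13^2 · 13^1 ≡ 9 · 21 · 13 = 2457.
2457 mod 37 = 15, so 13^11 ≡ 15 (mod 37).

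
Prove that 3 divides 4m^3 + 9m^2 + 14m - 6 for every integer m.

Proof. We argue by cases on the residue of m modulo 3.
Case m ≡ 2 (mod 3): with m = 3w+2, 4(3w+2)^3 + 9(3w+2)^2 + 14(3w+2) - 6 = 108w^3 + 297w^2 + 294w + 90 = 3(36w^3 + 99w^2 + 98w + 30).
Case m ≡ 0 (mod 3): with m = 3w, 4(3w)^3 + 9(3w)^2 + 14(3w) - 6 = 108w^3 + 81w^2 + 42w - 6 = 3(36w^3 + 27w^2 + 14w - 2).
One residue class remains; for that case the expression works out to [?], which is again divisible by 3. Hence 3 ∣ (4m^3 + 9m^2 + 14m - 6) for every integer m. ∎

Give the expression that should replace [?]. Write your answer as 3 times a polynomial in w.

The residues treated are {2, 0}, so the missing case is m ≡ 1 (mod 3); write m = 3w+1.
Then 4(3w+1)^3 + 9(3w+1)^2 + 14(3w+1) - 6 = 108w^3 + 189w^2 + 132w + 21 = 3(36w^3 + 63w^2 + 44w + 7).

3(36w^3 + 63w^2 + 44w + 7)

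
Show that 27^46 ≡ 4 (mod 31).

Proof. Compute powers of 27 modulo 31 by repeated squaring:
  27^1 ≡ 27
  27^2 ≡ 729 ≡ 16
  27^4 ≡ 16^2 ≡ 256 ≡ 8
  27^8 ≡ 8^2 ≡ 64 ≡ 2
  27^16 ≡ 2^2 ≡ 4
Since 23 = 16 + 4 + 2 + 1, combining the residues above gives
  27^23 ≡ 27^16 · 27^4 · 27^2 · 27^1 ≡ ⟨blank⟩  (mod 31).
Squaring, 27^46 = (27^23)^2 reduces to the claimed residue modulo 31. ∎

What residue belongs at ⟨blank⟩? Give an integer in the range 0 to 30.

29

Multiply the listed residues: 4 · 8 · 16 · 27 = 32 → 512 → 13824.
Reducing modulo 31: 13824 = 445·31 + 29, so 27^23 ≡ 29.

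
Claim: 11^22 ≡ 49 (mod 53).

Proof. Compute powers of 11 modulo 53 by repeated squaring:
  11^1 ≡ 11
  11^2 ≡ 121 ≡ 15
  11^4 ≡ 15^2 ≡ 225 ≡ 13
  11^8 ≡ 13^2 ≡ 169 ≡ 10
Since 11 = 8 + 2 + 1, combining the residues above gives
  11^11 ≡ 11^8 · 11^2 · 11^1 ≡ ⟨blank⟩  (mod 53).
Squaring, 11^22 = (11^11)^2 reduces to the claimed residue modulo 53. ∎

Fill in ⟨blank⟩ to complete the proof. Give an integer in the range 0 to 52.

Multiply the listed residues: 10 · 15 · 11 = 150 → 1650.
Reducing modulo 53: 1650 = 31·53 + 7, so 11^11 ≡ 7.

7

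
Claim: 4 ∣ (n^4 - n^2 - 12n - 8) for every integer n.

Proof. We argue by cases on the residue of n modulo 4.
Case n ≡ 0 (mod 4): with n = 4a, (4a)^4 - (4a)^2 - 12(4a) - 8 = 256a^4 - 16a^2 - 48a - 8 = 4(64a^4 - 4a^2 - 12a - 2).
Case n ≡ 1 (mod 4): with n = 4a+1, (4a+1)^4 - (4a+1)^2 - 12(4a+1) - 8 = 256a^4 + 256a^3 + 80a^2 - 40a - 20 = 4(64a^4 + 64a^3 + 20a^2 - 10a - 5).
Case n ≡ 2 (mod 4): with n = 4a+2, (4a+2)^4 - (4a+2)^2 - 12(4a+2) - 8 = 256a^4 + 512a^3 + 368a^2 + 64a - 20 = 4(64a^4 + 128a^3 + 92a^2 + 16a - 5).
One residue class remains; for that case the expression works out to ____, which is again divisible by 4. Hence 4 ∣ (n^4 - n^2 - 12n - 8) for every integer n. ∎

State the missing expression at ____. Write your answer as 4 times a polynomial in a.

4(64a^4 + 192a^3 + 212a^2 + 90a + 7)

The residues treated are {0, 1, 2}, so the missing case is n ≡ 3 (mod 4); write n = 4a+3.
Then (4a+3)^4 - (4a+3)^2 - 12(4a+3) - 8 = 256a^4 + 768a^3 + 848a^2 + 360a + 28 = 4(64a^4 + 192a^3 + 212a^2 + 90a + 7).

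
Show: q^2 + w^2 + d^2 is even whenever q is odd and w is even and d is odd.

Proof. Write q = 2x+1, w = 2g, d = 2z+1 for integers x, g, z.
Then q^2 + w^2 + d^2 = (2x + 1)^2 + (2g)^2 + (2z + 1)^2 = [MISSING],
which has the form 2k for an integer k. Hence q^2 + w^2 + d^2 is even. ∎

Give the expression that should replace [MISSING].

2(2g^2 + 2x^2 + 2x + 2z^2 + 2z + 1)

(2x + 1)^2 + (2g)^2 + (2z + 1)^2 = 4g^2 + 4x^2 + 4x + 4z^2 + 4z + 2
= 2(2g^2 + 2x^2 + 2x + 2z^2 + 2z + 1).
Since 2g^2 + 2x^2 + 2x + 2z^2 + 2z + 1 is an integer, the sum of squares is of the form 2k for an integer k.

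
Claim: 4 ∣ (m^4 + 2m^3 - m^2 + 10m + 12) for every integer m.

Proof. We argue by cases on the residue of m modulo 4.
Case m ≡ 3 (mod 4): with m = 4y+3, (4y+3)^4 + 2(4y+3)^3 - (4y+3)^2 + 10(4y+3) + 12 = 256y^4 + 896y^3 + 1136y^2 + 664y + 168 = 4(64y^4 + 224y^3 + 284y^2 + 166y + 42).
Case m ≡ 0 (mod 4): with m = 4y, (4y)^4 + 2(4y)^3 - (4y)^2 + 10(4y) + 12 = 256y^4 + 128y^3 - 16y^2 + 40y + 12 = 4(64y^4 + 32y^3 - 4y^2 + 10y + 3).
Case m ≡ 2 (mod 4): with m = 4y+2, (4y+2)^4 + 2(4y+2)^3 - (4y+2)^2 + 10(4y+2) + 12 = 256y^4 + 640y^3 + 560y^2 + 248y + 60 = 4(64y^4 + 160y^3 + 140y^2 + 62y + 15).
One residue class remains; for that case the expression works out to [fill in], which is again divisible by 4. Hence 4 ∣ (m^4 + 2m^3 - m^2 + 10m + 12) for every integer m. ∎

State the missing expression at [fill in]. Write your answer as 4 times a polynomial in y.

The residues treated are {3, 0, 2}, so the missing case is m ≡ 1 (mod 4); write m = 4y+1.
Then (4y+1)^4 + 2(4y+1)^3 - (4y+1)^2 + 10(4y+1) + 12 = 256y^4 + 384y^3 + 176y^2 + 72y + 24 = 4(64y^4 + 96y^3 + 44y^2 + 18y + 6).

4(64y^4 + 96y^3 + 44y^2 + 18y + 6)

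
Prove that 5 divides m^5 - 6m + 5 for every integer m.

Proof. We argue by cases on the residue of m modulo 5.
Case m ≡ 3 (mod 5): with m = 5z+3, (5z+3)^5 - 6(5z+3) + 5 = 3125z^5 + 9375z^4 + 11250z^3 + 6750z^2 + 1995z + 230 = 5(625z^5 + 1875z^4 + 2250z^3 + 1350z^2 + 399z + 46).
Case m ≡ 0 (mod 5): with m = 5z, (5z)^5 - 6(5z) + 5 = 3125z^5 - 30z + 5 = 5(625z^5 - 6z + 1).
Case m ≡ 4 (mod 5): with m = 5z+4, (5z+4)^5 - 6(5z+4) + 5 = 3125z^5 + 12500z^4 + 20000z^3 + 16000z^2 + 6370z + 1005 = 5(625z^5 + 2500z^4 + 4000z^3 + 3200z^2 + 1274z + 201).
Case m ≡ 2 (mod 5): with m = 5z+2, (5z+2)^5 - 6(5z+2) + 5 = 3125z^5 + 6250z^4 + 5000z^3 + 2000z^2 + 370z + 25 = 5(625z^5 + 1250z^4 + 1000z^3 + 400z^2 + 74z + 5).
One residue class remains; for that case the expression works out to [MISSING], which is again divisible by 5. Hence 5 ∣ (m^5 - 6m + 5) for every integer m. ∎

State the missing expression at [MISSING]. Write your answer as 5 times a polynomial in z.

5(625z^5 + 625z^4 + 250z^3 + 50z^2 - z)

The residues treated are {3, 0, 4, 2}, so the missing case is m ≡ 1 (mod 5); write m = 5z+1.
Then (5z+1)^5 - 6(5z+1) + 5 = 3125z^5 + 3125z^4 + 1250z^3 + 250z^2 - 5z = 5(625z^5 + 625z^4 + 250z^3 + 50z^2 - z).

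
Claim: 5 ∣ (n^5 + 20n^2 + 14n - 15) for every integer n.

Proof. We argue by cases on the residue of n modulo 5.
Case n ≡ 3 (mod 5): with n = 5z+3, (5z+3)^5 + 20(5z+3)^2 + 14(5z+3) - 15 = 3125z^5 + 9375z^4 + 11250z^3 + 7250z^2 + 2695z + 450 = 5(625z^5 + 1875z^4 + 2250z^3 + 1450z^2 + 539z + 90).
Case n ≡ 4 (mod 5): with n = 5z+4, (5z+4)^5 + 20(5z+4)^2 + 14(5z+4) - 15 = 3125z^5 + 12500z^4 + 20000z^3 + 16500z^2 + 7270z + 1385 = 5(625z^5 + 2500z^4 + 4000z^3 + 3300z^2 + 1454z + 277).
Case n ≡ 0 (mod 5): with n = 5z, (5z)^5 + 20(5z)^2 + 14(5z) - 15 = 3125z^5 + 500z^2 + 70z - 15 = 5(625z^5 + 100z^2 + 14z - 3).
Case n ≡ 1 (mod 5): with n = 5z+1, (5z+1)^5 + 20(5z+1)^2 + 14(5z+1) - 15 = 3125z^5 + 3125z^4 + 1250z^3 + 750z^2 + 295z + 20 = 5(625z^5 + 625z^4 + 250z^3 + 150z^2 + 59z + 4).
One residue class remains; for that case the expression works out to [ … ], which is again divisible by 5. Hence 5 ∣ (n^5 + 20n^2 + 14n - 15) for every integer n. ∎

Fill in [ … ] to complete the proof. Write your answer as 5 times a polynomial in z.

Only n ≡ 2 (mod 5) is unaccounted for. Put n = 5z+2:
(5z+2)^5 + 20(5z+2)^2 + 14(5z+2) - 15 expands to 3125z^5 + 6250z^4 + 5000z^3 + 2500z^2 + 870z + 125,
and factoring out 5 leaves 5(625z^5 + 1250z^4 + 1000z^3 + 500z^2 + 174z + 25).

5(625z^5 + 1250z^4 + 1000z^3 + 500z^2 + 174z + 25)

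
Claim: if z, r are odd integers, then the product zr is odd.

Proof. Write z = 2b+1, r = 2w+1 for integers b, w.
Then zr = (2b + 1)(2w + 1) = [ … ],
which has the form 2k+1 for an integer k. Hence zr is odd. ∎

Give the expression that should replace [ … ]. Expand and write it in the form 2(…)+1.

2(2bw + b + w) + 1

Expanding: (2b + 1)(2w + 1) = 4bw + 2b + 2w + 1.
Every term except the constant is even, so this is 2(2bw + b + w) + 1,
and 2bw + b + w ∈ ℤ gives the required form.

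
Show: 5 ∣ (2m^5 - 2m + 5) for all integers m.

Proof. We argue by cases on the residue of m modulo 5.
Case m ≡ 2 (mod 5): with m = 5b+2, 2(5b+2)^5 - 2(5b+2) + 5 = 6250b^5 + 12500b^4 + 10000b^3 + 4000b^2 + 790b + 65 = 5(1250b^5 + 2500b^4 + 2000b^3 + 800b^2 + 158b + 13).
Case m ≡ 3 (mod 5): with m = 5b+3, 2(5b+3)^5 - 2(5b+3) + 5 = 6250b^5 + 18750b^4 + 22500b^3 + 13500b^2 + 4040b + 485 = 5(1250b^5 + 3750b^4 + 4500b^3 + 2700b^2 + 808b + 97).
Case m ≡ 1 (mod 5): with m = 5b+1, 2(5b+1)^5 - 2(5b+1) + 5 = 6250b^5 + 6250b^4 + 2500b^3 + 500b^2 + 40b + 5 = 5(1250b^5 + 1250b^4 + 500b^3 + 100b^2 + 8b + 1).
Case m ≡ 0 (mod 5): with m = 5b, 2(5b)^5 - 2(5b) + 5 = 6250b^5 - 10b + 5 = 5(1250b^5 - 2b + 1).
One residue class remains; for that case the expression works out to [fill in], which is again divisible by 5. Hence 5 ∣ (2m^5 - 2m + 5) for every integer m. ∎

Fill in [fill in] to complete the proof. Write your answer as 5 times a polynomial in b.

5(1250b^5 + 5000b^4 + 8000b^3 + 6400b^2 + 2558b + 409)

The residues treated are {2, 3, 1, 0}, so the missing case is m ≡ 4 (mod 5); write m = 5b+4.
Then 2(5b+4)^5 - 2(5b+4) + 5 = 6250b^5 + 25000b^4 + 40000b^3 + 32000b^2 + 12790b + 2045 = 5(1250b^5 + 5000b^4 + 8000b^3 + 6400b^2 + 2558b + 409).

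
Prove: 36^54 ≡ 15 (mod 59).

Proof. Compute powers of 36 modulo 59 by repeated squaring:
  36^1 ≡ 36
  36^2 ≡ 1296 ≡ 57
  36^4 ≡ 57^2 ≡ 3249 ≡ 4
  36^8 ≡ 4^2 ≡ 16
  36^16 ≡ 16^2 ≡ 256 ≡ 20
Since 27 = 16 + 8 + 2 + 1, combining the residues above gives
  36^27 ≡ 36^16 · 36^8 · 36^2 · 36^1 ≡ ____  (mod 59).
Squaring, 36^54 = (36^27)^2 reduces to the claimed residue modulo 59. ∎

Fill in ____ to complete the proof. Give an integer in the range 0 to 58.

Multiply the listed residues: 20 · 16 · 57 · 36 = 320 → 18240 → 656640.
Reducing modulo 59: 656640 = 11129·59 + 29, so 36^27 ≡ 29.

29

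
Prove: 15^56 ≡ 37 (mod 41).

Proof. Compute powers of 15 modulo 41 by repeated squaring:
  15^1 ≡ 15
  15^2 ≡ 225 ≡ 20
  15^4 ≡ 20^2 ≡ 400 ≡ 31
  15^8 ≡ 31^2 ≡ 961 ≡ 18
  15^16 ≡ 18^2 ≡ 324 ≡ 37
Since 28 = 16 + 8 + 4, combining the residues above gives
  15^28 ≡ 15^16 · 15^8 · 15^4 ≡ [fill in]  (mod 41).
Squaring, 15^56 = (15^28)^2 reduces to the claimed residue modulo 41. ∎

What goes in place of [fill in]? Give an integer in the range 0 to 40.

23

15^16 · 15^8 · 15^4 ≡ 37 · 18 · 31 = 20646.
20646 mod 41 = 23, so 15^28 ≡ 23 (mod 41).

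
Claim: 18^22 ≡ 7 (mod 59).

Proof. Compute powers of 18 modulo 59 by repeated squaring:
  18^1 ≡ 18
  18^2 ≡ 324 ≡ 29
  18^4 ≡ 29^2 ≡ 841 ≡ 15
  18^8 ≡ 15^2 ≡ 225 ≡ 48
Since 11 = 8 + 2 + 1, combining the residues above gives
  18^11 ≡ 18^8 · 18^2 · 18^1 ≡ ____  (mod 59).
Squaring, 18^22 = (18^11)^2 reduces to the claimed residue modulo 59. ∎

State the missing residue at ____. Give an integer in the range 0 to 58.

18^8 · 18^2 · 18^1 ≡ 48 · 29 · 18 = 25056.
25056 mod 59 = 40, so 18^11 ≡ 40 (mod 59).

40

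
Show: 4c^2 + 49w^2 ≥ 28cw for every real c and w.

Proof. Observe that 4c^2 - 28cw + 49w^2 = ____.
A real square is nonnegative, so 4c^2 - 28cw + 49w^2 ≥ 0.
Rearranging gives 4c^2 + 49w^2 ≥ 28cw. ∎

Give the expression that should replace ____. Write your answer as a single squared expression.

(2c - 7w)^2

4c^2 - 28cw + 49w^2 is a perfect-square trinomial: the outer terms are (2c)^2 and (7w)^2, and the cross term is -2·2c·7w.
So 4c^2 - 28cw + 49w^2 = (2c - 7w)^2 ≥ 0.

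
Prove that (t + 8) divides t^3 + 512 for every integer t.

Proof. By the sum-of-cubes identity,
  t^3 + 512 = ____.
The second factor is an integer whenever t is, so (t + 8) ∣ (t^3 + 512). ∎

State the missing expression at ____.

(t + 8)(t^2 - 8t + 64)

Polynomial division of t^3 + 512 by t + 8 leaves remainder 0 and quotient t^2 - 8t + 64.
Hence t^3 + 512 = (t + 8)(t^2 - 8t + 64).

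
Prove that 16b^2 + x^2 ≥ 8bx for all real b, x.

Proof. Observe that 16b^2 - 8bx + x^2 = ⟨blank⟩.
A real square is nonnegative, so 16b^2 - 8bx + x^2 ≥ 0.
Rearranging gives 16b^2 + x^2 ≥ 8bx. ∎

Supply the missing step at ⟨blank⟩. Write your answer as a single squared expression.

16b^2 - 8bx + x^2 is a perfect-square trinomial: the outer terms are (4b)^2 and (x)^2, and the cross term is -2·4b·x.
So 16b^2 - 8bx + x^2 = (4b - x)^2 ≥ 0.

(4b - x)^2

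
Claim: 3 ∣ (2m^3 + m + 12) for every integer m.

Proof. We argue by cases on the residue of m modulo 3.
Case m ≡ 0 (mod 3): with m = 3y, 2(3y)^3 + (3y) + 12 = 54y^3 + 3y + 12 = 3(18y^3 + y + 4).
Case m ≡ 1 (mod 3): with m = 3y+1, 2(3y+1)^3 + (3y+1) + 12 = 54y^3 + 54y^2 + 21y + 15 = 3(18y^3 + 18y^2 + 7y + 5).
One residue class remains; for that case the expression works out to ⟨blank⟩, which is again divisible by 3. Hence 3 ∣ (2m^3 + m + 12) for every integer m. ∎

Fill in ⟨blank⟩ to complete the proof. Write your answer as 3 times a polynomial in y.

3(18y^3 + 36y^2 + 25y + 10)

The residues treated are {0, 1}, so the missing case is m ≡ 2 (mod 3); write m = 3y+2.
Then 2(3y+2)^3 + (3y+2) + 12 = 54y^3 + 108y^2 + 75y + 30 = 3(18y^3 + 36y^2 + 25y + 10).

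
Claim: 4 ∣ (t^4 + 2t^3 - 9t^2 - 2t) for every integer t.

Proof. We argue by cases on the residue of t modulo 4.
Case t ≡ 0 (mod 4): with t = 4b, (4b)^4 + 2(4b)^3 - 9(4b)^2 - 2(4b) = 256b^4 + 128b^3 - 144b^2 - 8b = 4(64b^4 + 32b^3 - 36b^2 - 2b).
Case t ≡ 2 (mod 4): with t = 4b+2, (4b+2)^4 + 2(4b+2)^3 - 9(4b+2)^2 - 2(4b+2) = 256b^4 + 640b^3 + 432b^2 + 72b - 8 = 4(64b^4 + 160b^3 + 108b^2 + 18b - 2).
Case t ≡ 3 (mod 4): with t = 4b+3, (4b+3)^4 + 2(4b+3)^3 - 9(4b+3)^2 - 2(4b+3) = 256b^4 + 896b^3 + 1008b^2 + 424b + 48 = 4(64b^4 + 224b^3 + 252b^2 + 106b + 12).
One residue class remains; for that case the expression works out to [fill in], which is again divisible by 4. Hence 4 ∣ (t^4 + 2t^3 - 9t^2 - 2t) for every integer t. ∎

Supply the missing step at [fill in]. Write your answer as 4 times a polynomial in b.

4(64b^4 + 96b^3 + 12b^2 - 10b - 2)

Only t ≡ 1 (mod 4) is unaccounted for. Put t = 4b+1:
(4b+1)^4 + 2(4b+1)^3 - 9(4b+1)^2 - 2(4b+1) expands to 256b^4 + 384b^3 + 48b^2 - 40b - 8,
and factoring out 4 leaves 4(64b^4 + 96b^3 + 12b^2 - 10b - 2).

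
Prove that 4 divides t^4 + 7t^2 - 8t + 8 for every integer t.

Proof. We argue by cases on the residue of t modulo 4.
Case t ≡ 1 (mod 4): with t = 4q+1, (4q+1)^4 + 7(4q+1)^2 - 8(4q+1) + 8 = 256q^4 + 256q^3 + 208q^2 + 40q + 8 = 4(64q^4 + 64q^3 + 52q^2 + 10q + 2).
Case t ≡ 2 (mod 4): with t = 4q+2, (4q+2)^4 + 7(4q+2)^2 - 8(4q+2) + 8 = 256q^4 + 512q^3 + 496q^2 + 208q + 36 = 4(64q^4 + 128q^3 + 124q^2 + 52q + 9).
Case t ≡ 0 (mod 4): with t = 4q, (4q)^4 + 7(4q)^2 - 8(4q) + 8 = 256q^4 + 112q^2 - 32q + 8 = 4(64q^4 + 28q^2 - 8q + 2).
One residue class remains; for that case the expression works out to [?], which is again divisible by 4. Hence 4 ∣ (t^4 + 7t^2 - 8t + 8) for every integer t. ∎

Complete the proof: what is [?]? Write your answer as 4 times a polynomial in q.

4(64q^4 + 192q^3 + 244q^2 + 142q + 32)

Only t ≡ 3 (mod 4) is unaccounted for. Put t = 4q+3:
(4q+3)^4 + 7(4q+3)^2 - 8(4q+3) + 8 expands to 256q^4 + 768q^3 + 976q^2 + 568q + 128,
and factoring out 4 leaves 4(64q^4 + 192q^3 + 244q^2 + 142q + 32).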